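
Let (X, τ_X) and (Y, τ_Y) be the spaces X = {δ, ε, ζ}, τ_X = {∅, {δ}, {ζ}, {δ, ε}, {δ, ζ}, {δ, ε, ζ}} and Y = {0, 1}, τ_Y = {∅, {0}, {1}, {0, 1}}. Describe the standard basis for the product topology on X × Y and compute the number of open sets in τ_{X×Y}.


Basis B = {∅ × ∅, {δ} × {0}, {δ} × {1}, {ζ} × {0}, {ζ} × {1}, {δ} × {0, 1}, {δ, ε} × {0}, {δ, ζ} × {0}, {δ, ε} × {1}, {δ, ζ} × {1}, {ζ} × {0, 1}, {δ, ε, ζ} × {0}, {δ, ε, ζ} × {1}, {δ, ε} × {0, 1}, {δ, ζ} × {0, 1}, {δ, ε, ζ} × {0, 1}}; |τ_{X×Y}| = 36.

Enumerate products U × V with U ∈ τ_X, V ∈ τ_Y (deduplicated):
  ∅ × ∅ = {} (∅)
  {δ} × {0} = {(δ,0)}
  {δ} × {1} = {(δ,1)}
  {ζ} × {0} = {(ζ,0)}
  {ζ} × {1} = {(ζ,1)}
  {δ} × {0, 1} = {(δ,0), (δ,1)}
  {δ, ε} × {0} = {(δ,0), (ε,0)}
  {δ, ζ} × {0} = {(δ,0), (ζ,0)}
  {δ, ε} × {1} = {(δ,1), (ε,1)}
  {δ, ζ} × {1} = {(δ,1), (ζ,1)}
  {ζ} × {0, 1} = {(ζ,0), (ζ,1)}
  {δ, ε, ζ} × {0} = {(δ,0), (ε,0), (ζ,0)}
  {δ, ε, ζ} × {1} = {(δ,1), (ε,1), (ζ,1)}
  {δ, ε} × {0, 1} = {(δ,0), (δ,1), (ε,0), (ε,1)}
  {δ, ζ} × {0, 1} = {(δ,0), (δ,1), (ζ,0), (ζ,1)}
  {δ, ε, ζ} × {0, 1} = {(δ,0), (δ,1), (ε,0), (ε,1), (ζ,0), (ζ,1)}
These 16 distinct sets form the basis B.
Close under arbitrary unions to get τ_{X×Y}; counting gives |τ_{X×Y}| = 36.


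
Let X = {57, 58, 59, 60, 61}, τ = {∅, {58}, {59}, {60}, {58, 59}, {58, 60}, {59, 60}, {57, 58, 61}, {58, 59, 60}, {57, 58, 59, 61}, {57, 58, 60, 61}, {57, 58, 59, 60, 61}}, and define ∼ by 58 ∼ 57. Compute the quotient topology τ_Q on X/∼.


X/∼ = {[57=58], [59], [60], [61]}; |τ_Q| = 8.

Equivalence classes: [57=58], [59], [60], [61].
Quotient map π: X → X/∼ sends 57 ↦ [57=58], 58 ↦ [57=58], 59 ↦ [59], 60 ↦ [60], 61 ↦ [61].
For each subset V ⊆ X/∼, compute π^{-1}(V) ⊆ X and check whether π^{-1}(V) ∈ τ. V is open in τ_Q iff π^{-1}(V) ∈ τ.
  V = {}: π^{-1}(V) = ∅ ∈ τ ✓.
  V = {[57=58]}: π^{-1}(V) = {57, 58} ∉ τ ✗.
  V = {[59]}: π^{-1}(V) = {59} ∈ τ ✓.
  V = {[57=58], [59]}: π^{-1}(V) = {57, 58, 59} ∉ τ ✗.
  V = {[60]}: π^{-1}(V) = {60} ∈ τ ✓.
  V = {[57=58], [60]}: π^{-1}(V) = {57, 58, 60} ∉ τ ✗.
  V = {[59], [60]}: π^{-1}(V) = {59, 60} ∈ τ ✓.
  V = {[57=58], [59], [60]}: π^{-1}(V) = {57, 58, 59, 60} ∉ τ ✗.
  V = {[61]}: π^{-1}(V) = {61} ∉ τ ✗.
  V = {[57=58], [61]}: π^{-1}(V) = {57, 58, 61} ∈ τ ✓.
  V = {[59], [61]}: π^{-1}(V) = {59, 61} ∉ τ ✗.
  V = {[57=58], [59], [61]}: π^{-1}(V) = {57, 58, 59, 61} ∈ τ ✓.
  V = {[60], [61]}: π^{-1}(V) = {60, 61} ∉ τ ✗.
  V = {[57=58], [60], [61]}: π^{-1}(V) = {57, 58, 60, 61} ∈ τ ✓.
  V = {[59], [60], [61]}: π^{-1}(V) = {59, 60, 61} ∉ τ ✗.
  V = {[57=58], [59], [60], [61]}: π^{-1}(V) = {57, 58, 59, 60, 61} ∈ τ ✓.
Open sets in the quotient: τ_Q = {{}, {[59]}, {[60]}, {[59], [60]}, {[57=58], [61]}, {[57=58], [59], [61]}, {[57=58], [60], [61]}, {[57=58], [59], [60], [61]}} (8 elements).


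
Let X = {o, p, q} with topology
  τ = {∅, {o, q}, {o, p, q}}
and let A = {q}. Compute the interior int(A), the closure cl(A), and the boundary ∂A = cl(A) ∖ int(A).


int(A) = ∅, cl(A) = {o, p, q}, ∂A = {o, p, q}.

Closed sets in (X, τ) are complements of opens:
  closed(X, τ) = {∅, {p}, {o, p, q}}.
int(A) = ⋃ {U ∈ τ : U ⊆ A}. Opens contained in A: ∅.
Taking the union of these: int(A) = ∅.
cl(A) = ⋂ {C closed : A ⊆ C}. Closed sets containing A: {o, p, q}.
Intersecting these: cl(A) = {o, p, q}.
∂A = cl(A) ∖ int(A) = {o, p, q} ∖ ∅ = {o, p, q}.


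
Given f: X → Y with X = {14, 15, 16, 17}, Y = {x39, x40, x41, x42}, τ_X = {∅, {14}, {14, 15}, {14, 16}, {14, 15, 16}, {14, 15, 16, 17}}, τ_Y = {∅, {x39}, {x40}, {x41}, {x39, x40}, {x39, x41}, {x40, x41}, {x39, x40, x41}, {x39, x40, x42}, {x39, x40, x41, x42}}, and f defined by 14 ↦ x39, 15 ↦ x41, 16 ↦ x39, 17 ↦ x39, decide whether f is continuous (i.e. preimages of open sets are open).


f is NOT continuous.

Compute f^{-1}(U) for each U ∈ τ_Y:
  U = ∅: f^{-1}(U) = ∅ ∈ τ_X ✓.
  U = {x39}: f^{-1}(U) = {14, 16, 17} ∉ τ_X ✗.
  U = {x40}: f^{-1}(U) = ∅ ∈ τ_X ✓.
  U = {x41}: f^{-1}(U) = {15} ∉ τ_X ✗.
  U = {x39, x40}: f^{-1}(U) = {14, 16, 17} ∉ τ_X ✗.
  U = {x39, x41}: f^{-1}(U) = {14, 15, 16, 17} ∈ τ_X ✓.
  U = {x40, x41}: f^{-1}(U) = {15} ∉ τ_X ✗.
  U = {x39, x40, x41}: f^{-1}(U) = {14, 15, 16, 17} ∈ τ_X ✓.
  U = {x39, x40, x42}: f^{-1}(U) = {14, 16, 17} ∉ τ_X ✗.
  U = {x39, x40, x41, x42}: f^{-1}(U) = {14, 15, 16, 17} ∈ τ_X ✓.
Found U = {x39} with f^{-1}(U) = {14, 16, 17} not in τ_X. Therefore f is NOT continuous.


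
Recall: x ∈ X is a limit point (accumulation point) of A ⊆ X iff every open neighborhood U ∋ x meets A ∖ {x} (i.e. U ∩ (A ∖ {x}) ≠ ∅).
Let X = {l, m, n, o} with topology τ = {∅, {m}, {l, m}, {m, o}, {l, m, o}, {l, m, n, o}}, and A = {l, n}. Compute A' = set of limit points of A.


A' = {n}

For each x ∈ X, list the open sets U ∈ τ with x ∈ U, then check whether U ∩ (A ∖ {x}) ≠ ∅ for every such U.
  x = l: open {l, m} ∋ x has {l, m} ∩ (A ∖ {l}) = ∅, so x is NOT a limit point.
  x = m: open {m} ∋ x has {m} ∩ (A ∖ {m}) = ∅, so x is NOT a limit point.
  x = n: opens ∋ x are {l, m, n, o}; each meets A ∖ {n}, so x IS a limit point.
  x = o: open {m, o} ∋ x has {m, o} ∩ (A ∖ {o}) = ∅, so x is NOT a limit point.
Collecting: A' = {n}.


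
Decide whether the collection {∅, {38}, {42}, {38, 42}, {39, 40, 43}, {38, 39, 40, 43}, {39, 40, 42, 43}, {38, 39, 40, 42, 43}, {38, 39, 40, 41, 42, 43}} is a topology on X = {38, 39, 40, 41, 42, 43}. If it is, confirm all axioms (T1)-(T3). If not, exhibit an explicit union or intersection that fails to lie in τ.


τ IS a topology on X.

Axiom (T1): ∅ ∈ τ? Yes; X ∈ τ? Yes.
Axiom (T2/T3): check pairwise unions and intersections of members of τ.
All pairwise intersections and unions checked — each lies in τ. Therefore τ satisfies (T1), (T2), (T3): it IS a topology on X.


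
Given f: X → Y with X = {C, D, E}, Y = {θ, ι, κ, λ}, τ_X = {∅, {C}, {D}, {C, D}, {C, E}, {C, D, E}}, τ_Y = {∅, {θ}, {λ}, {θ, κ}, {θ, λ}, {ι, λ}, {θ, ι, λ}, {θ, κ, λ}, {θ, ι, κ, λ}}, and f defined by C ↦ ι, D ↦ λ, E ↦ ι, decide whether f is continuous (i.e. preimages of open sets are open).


f IS continuous.

Compute f^{-1}(U) for each U ∈ τ_Y:
  U = ∅: f^{-1}(U) = ∅ ∈ τ_X ✓.
  U = {θ}: f^{-1}(U) = ∅ ∈ τ_X ✓.
  U = {λ}: f^{-1}(U) = {D} ∈ τ_X ✓.
  U = {θ, κ}: f^{-1}(U) = ∅ ∈ τ_X ✓.
  U = {θ, λ}: f^{-1}(U) = {D} ∈ τ_X ✓.
  U = {ι, λ}: f^{-1}(U) = {C, D, E} ∈ τ_X ✓.
  U = {θ, ι, λ}: f^{-1}(U) = {C, D, E} ∈ τ_X ✓.
  U = {θ, κ, λ}: f^{-1}(U) = {D} ∈ τ_X ✓.
  U = {θ, ι, κ, λ}: f^{-1}(U) = {C, D, E} ∈ τ_X ✓.
Every preimage lies in τ_X, so f IS continuous.


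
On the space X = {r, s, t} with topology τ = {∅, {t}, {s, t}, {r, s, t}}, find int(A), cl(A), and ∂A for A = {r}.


int(A) = ∅, cl(A) = {r}, ∂A = {r}.

Closed sets in (X, τ) are complements of opens:
  closed(X, τ) = {∅, {r}, {r, s}, {r, s, t}}.
int(A) = ⋃ {U ∈ τ : U ⊆ A}. Opens contained in A: ∅.
Taking the union of these: int(A) = ∅.
cl(A) = ⋂ {C closed : A ⊆ C}. Closed sets containing A: {r}, {r, s}, {r, s, t}.
Intersecting these: cl(A) = {r}.
∂A = cl(A) ∖ int(A) = {r} ∖ ∅ = {r}.


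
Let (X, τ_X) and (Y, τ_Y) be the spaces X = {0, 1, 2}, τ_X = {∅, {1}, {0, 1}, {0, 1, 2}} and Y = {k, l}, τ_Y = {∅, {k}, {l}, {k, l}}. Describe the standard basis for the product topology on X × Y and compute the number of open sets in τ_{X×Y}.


Basis B = {∅ × ∅, {1} × {k}, {1} × {l}, {0, 1} × {k}, {0, 1} × {l}, {1} × {k, l}, {0, 1, 2} × {k}, {0, 1, 2} × {l}, {0, 1} × {k, l}, {0, 1, 2} × {k, l}}; |τ_{X×Y}| = 16.

Enumerate products U × V with U ∈ τ_X, V ∈ τ_Y (deduplicated):
  ∅ × ∅ = {} (∅)
  {1} × {k} = {(1,k)}
  {1} × {l} = {(1,l)}
  {0, 1} × {k} = {(0,k), (1,k)}
  {0, 1} × {l} = {(0,l), (1,l)}
  {1} × {k, l} = {(1,k), (1,l)}
  {0, 1, 2} × {k} = {(0,k), (1,k), (2,k)}
  {0, 1, 2} × {l} = {(0,l), (1,l), (2,l)}
  {0, 1} × {k, l} = {(0,k), (0,l), (1,k), (1,l)}
  {0, 1, 2} × {k, l} = {(0,k), (0,l), (1,k), (1,l), (2,k), (2,l)}
These 10 distinct sets form the basis B.
Close under arbitrary unions to get τ_{X×Y}; counting gives |τ_{X×Y}| = 16.


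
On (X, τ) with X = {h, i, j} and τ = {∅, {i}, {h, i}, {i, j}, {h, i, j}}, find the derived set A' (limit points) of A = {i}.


A' = {h, j}

For each x ∈ X, list the open sets U ∈ τ with x ∈ U, then check whether U ∩ (A ∖ {x}) ≠ ∅ for every such U.
  x = h: opens ∋ x are {h, i}, {h, i, j}; each meets A ∖ {h}, so x IS a limit point.
  x = i: open {i} ∋ x has {i} ∩ (A ∖ {i}) = ∅, so x is NOT a limit point.
  x = j: opens ∋ x are {i, j}, {h, i, j}; each meets A ∖ {j}, so x IS a limit point.
Collecting: A' = {h, j}.


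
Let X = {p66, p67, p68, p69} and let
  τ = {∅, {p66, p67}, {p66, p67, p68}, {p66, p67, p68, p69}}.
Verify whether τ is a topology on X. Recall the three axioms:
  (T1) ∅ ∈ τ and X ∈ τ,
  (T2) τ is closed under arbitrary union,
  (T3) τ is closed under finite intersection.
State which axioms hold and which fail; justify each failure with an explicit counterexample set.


τ IS a topology on X.

Axiom (T1): ∅ ∈ τ? Yes; X ∈ τ? Yes.
Axiom (T2/T3): check pairwise unions and intersections of members of τ.
All pairwise intersections and unions checked — each lies in τ. Therefore τ satisfies (T1), (T2), (T3): it IS a topology on X.


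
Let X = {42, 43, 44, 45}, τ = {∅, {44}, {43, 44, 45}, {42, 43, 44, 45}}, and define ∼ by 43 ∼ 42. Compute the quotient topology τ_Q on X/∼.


X/∼ = {[42=43], [44], [45]}; |τ_Q| = 3.

Equivalence classes: [42=43], [44], [45].
Quotient map π: X → X/∼ sends 42 ↦ [42=43], 43 ↦ [42=43], 44 ↦ [44], 45 ↦ [45].
For each subset V ⊆ X/∼, compute π^{-1}(V) ⊆ X and check whether π^{-1}(V) ∈ τ. V is open in τ_Q iff π^{-1}(V) ∈ τ.
  V = {}: π^{-1}(V) = ∅ ∈ τ ✓.
  V = {[42=43]}: π^{-1}(V) = {42, 43} ∉ τ ✗.
  V = {[44]}: π^{-1}(V) = {44} ∈ τ ✓.
  V = {[42=43], [44]}: π^{-1}(V) = {42, 43, 44} ∉ τ ✗.
  V = {[45]}: π^{-1}(V) = {45} ∉ τ ✗.
  V = {[42=43], [45]}: π^{-1}(V) = {42, 43, 45} ∉ τ ✗.
  V = {[44], [45]}: π^{-1}(V) = {44, 45} ∉ τ ✗.
  V = {[42=43], [44], [45]}: π^{-1}(V) = {42, 43, 44, 45} ∈ τ ✓.
Open sets in the quotient: τ_Q = {{}, {[44]}, {[42=43], [44], [45]}} (3 elements).


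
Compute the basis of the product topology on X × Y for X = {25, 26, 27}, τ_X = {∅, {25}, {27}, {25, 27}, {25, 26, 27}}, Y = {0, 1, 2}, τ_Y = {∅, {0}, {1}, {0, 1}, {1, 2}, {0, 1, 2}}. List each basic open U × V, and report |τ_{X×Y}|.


Basis B = {∅ × ∅, {25} × {0}, {25} × {1}, {27} × {0}, {27} × {1}, {25} × {0, 1}, {25, 27} × {0}, {25} × {1, 2}, {25, 27} × {1}, {27} × {0, 1}, {27} × {1, 2}, {25} × {0, 1, 2}, {25, 26, 27} × {0}, {25, 26, 27} × {1}, {27} × {0, 1, 2}, {25, 27} × {0, 1}, {25, 27} × {1, 2}, {25, 27} × {0, 1, 2}, {25, 26, 27} × {0, 1}, {25, 26, 27} × {1, 2}, {25, 26, 27} × {0, 1, 2}}; |τ_{X×Y}| = 70.

Enumerate products U × V with U ∈ τ_X, V ∈ τ_Y (deduplicated):
  ∅ × ∅ = {} (∅)
  {25} × {0} = {(25,0)}
  {25} × {1} = {(25,1)}
  {27} × {0} = {(27,0)}
  {27} × {1} = {(27,1)}
  {25} × {0, 1} = {(25,0), (25,1)}
  {25, 27} × {0} = {(25,0), (27,0)}
  {25} × {1, 2} = {(25,1), (25,2)}
  {25, 27} × {1} = {(25,1), (27,1)}
  {27} × {0, 1} = {(27,0), (27,1)}
  {27} × {1, 2} = {(27,1), (27,2)}
  {25} × {0, 1, 2} = {(25,0), (25,1), (25,2)}
  {25, 26, 27} × {0} = {(25,0), (26,0), (27,0)}
  {25, 26, 27} × {1} = {(25,1), (26,1), (27,1)}
  {27} × {0, 1, 2} = {(27,0), (27,1), (27,2)}
  {25, 27} × {0, 1} = {(25,0), (25,1), (27,0), (27,1)}
  {25, 27} × {1, 2} = {(25,1), (25,2), (27,1), (27,2)}
  {25, 27} × {0, 1, 2} = {(25,0), (25,1), (25,2), (27,0), (27,1), (27,2)}
  {25, 26, 27} × {0, 1} = {(25,0), (25,1), (26,0), (26,1), (27,0), (27,1)}
  {25, 26, 27} × {1, 2} = {(25,1), (25,2), (26,1), (26,2), (27,1), (27,2)}
  {25, 26, 27} × {0, 1, 2} = {(25,0), (25,1), (25,2), (26,0), (26,1), (26,2), (27,0), (27,1), (27,2)}
These 21 distinct sets form the basis B.
Close under arbitrary unions to get τ_{X×Y}; counting gives |τ_{X×Y}| = 70.


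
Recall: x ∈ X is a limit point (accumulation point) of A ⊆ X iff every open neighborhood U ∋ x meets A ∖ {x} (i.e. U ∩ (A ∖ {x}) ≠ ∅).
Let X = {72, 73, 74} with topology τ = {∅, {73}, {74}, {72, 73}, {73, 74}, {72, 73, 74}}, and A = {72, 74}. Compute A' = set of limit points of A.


A' = ∅

For each x ∈ X, list the open sets U ∈ τ with x ∈ U, then check whether U ∩ (A ∖ {x}) ≠ ∅ for every such U.
  x = 72: open {72, 73} ∋ x has {72, 73} ∩ (A ∖ {72}) = ∅, so x is NOT a limit point.
  x = 73: open {73} ∋ x has {73} ∩ (A ∖ {73}) = ∅, so x is NOT a limit point.
  x = 74: open {74} ∋ x has {74} ∩ (A ∖ {74}) = ∅, so x is NOT a limit point.
Collecting: A' = ∅.


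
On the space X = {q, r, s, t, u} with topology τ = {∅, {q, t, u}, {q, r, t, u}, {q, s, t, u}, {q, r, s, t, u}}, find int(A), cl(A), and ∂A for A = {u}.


int(A) = ∅, cl(A) = {q, r, s, t, u}, ∂A = {q, r, s, t, u}.

Closed sets in (X, τ) are complements of opens:
  closed(X, τ) = {∅, {r}, {s}, {r, s}, {q, r, s, t, u}}.
int(A) = ⋃ {U ∈ τ : U ⊆ A}. Opens contained in A: ∅.
Taking the union of these: int(A) = ∅.
cl(A) = ⋂ {C closed : A ⊆ C}. Closed sets containing A: {q, r, s, t, u}.
Intersecting these: cl(A) = {q, r, s, t, u}.
∂A = cl(A) ∖ int(A) = {q, r, s, t, u} ∖ ∅ = {q, r, s, t, u}.


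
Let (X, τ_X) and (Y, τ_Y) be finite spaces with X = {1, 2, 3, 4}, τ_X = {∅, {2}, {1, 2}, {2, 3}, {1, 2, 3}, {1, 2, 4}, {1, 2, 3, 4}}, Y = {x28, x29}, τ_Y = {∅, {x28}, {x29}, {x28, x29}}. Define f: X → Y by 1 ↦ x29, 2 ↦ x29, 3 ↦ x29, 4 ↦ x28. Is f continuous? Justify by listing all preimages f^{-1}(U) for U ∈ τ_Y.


f is NOT continuous.

Compute f^{-1}(U) for each U ∈ τ_Y:
  U = ∅: f^{-1}(U) = ∅ ∈ τ_X ✓.
  U = {x28}: f^{-1}(U) = {4} ∉ τ_X ✗.
  U = {x29}: f^{-1}(U) = {1, 2, 3} ∈ τ_X ✓.
  U = {x28, x29}: f^{-1}(U) = {1, 2, 3, 4} ∈ τ_X ✓.
Found U = {x28} with f^{-1}(U) = {4} not in τ_X. Therefore f is NOT continuous.


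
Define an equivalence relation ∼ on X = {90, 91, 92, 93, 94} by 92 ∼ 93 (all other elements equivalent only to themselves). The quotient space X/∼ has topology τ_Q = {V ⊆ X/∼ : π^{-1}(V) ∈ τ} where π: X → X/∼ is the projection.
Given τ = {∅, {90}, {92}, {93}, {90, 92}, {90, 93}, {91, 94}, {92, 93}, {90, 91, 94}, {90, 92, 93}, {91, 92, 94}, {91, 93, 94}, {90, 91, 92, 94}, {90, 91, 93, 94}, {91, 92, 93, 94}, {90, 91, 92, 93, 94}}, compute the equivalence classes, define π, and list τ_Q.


X/∼ = {[90], [91], [92=93], [94]}; |τ_Q| = 8.

Equivalence classes: [90], [91], [92=93], [94].
Quotient map π: X → X/∼ sends 90 ↦ [90], 91 ↦ [91], 92 ↦ [92=93], 93 ↦ [92=93], 94 ↦ [94].
For each subset V ⊆ X/∼, compute π^{-1}(V) ⊆ X and check whether π^{-1}(V) ∈ τ. V is open in τ_Q iff π^{-1}(V) ∈ τ.
  V = {}: π^{-1}(V) = ∅ ∈ τ ✓.
  V = {[90]}: π^{-1}(V) = {90} ∈ τ ✓.
  V = {[91]}: π^{-1}(V) = {91} ∉ τ ✗.
  V = {[90], [91]}: π^{-1}(V) = {90, 91} ∉ τ ✗.
  V = {[92=93]}: π^{-1}(V) = {92, 93} ∈ τ ✓.
  V = {[90], [92=93]}: π^{-1}(V) = {90, 92, 93} ∈ τ ✓.
  V = {[91], [92=93]}: π^{-1}(V) = {91, 92, 93} ∉ τ ✗.
  V = {[90], [91], [92=93]}: π^{-1}(V) = {90, 91, 92, 93} ∉ τ ✗.
  V = {[94]}: π^{-1}(V) = {94} ∉ τ ✗.
  V = {[90], [94]}: π^{-1}(V) = {90, 94} ∉ τ ✗.
  V = {[91], [94]}: π^{-1}(V) = {91, 94} ∈ τ ✓.
  V = {[90], [91], [94]}: π^{-1}(V) = {90, 91, 94} ∈ τ ✓.
  V = {[92=93], [94]}: π^{-1}(V) = {92, 93, 94} ∉ τ ✗.
  V = {[90], [92=93], [94]}: π^{-1}(V) = {90, 92, 93, 94} ∉ τ ✗.
  V = {[91], [92=93], [94]}: π^{-1}(V) = {91, 92, 93, 94} ∈ τ ✓.
  V = {[90], [91], [92=93], [94]}: π^{-1}(V) = {90, 91, 92, 93, 94} ∈ τ ✓.
Open sets in the quotient: τ_Q = {{}, {[90]}, {[92=93]}, {[90], [92=93]}, {[91], [94]}, {[90], [91], [94]}, {[91], [92=93], [94]}, {[90], [91], [92=93], [94]}} (8 elements).


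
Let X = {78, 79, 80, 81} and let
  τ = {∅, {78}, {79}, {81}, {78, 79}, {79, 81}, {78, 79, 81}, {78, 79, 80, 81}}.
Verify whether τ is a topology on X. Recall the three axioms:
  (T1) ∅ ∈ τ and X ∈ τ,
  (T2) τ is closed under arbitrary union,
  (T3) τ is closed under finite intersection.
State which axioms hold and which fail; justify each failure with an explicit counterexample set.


τ is NOT a topology on X.

Axiom (T1): ∅ ∈ τ? Yes; X ∈ τ? Yes.
Axiom (T2/T3): check pairwise unions and intersections of members of τ.
Counterexample for (T2): {78} ∪ {81} = {78, 81} ∉ τ. Therefore τ is NOT a topology.


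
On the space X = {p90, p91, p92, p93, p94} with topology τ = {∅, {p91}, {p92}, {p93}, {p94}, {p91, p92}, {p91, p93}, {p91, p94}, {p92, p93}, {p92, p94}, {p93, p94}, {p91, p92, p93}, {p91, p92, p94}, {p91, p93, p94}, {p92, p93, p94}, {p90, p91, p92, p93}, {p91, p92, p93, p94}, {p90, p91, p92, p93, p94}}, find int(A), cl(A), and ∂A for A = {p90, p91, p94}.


int(A) = {p91, p94}, cl(A) = {p90, p91, p94}, ∂A = {p90}.

Closed sets in (X, τ) are complements of opens:
  closed(X, τ) = {∅, {p90}, {p94}, {p90, p91}, {p90, p92}, {p90, p93}, {p90, p94}, {p90, p91, p92}, {p90, p91, p93}, {p90, p91, p94}, {p90, p92, p93}, {p90, p92, p94}, {p90, p93, p94}, {p90, p91, p92, p93}, {p90, p91, p92, p94}, {p90, p91, p93, p94}, {p90, p92, p93, p94}, {p90, p91, p92, p93, p94}}.
int(A) = ⋃ {U ∈ τ : U ⊆ A}. Opens contained in A: ∅, {p91}, {p94}, {p91, p94}.
Taking the union of these: int(A) = {p91, p94}.
cl(A) = ⋂ {C closed : A ⊆ C}. Closed sets containing A: {p90, p91, p94}, {p90, p91, p92, p94}, {p90, p91, p93, p94}, {p90, p91, p92, p93, p94}.
Intersecting these: cl(A) = {p90, p91, p94}.
∂A = cl(A) ∖ int(A) = {p90, p91, p94} ∖ {p91, p94} = {p90}.


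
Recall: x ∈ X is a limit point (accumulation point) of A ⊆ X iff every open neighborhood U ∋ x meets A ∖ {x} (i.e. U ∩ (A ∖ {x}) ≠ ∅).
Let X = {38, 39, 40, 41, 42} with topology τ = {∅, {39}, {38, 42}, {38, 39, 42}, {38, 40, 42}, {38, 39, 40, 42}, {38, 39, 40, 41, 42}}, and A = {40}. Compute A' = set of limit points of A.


A' = {41}

For each x ∈ X, list the open sets U ∈ τ with x ∈ U, then check whether U ∩ (A ∖ {x}) ≠ ∅ for every such U.
  x = 38: open {38, 42} ∋ x has {38, 42} ∩ (A ∖ {38}) = ∅, so x is NOT a limit point.
  x = 39: open {39} ∋ x has {39} ∩ (A ∖ {39}) = ∅, so x is NOT a limit point.
  x = 40: open {38, 40, 42} ∋ x has {38, 40, 42} ∩ (A ∖ {40}) = ∅, so x is NOT a limit point.
  x = 41: opens ∋ x are {38, 39, 40, 41, 42}; each meets A ∖ {41}, so x IS a limit point.
  x = 42: open {38, 42} ∋ x has {38, 42} ∩ (A ∖ {42}) = ∅, so x is NOT a limit point.
Collecting: A' = {41}.


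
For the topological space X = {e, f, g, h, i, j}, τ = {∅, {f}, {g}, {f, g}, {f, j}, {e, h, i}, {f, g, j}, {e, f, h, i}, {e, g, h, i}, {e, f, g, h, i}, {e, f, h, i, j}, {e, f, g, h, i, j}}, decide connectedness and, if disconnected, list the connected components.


(X, τ) is disconnected; components = [{g}, {f, j}, {e, h, i}].

Find clopen sets (U ∈ τ with X ∖ U ∈ τ):
  U = ∅, X ∖ U = {e, f, g, h, i, j} — both open, so U is clopen.
  U = {g}, X ∖ U = {e, f, h, i, j} — both open, so U is clopen.
  U = {f, j}, X ∖ U = {e, g, h, i} — both open, so U is clopen.
  U = {e, h, i}, X ∖ U = {f, g, j} — both open, so U is clopen.
  U = {f, g, j}, X ∖ U = {e, h, i} — both open, so U is clopen.
  U = {e, g, h, i}, X ∖ U = {f, j} — both open, so U is clopen.
  U = {e, f, h, i, j}, X ∖ U = {g} — both open, so U is clopen.
  U = {e, f, g, h, i, j}, X ∖ U = ∅ — both open, so U is clopen.
Nontrivial clopen(s) exist: e.g. {f, j}. So (X, τ) is disconnected.
Compute connected components by grouping points that agree on all clopens:
  component: {g}
  component: {f, j}
  component: {e, h, i}


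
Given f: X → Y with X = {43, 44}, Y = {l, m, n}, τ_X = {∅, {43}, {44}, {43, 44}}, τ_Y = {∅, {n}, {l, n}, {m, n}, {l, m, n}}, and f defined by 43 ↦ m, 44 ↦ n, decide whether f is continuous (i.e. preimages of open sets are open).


f IS continuous.

Compute f^{-1}(U) for each U ∈ τ_Y:
  U = ∅: f^{-1}(U) = ∅ ∈ τ_X ✓.
  U = {n}: f^{-1}(U) = {44} ∈ τ_X ✓.
  U = {l, n}: f^{-1}(U) = {44} ∈ τ_X ✓.
  U = {m, n}: f^{-1}(U) = {43, 44} ∈ τ_X ✓.
  U = {l, m, n}: f^{-1}(U) = {43, 44} ∈ τ_X ✓.
Every preimage lies in τ_X, so f IS continuous.


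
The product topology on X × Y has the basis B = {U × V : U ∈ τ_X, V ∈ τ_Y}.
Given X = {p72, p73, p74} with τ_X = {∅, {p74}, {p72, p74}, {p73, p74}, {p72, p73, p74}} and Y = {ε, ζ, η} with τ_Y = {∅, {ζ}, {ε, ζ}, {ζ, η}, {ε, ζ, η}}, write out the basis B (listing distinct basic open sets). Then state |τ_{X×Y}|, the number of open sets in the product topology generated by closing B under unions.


Basis B = {∅ × ∅, {p74} × {ζ}, {p72, p74} × {ζ}, {p73, p74} × {ζ}, {p74} × {ε, ζ}, {p74} × {ζ, η}, {p72, p73, p74} × {ζ}, {p74} × {ε, ζ, η}, {p72, p74} × {ε, ζ}, {p72, p74} × {ζ, η}, {p73, p74} × {ε, ζ}, {p73, p74} × {ζ, η}, {p72, p74} × {ε, ζ, η}, {p72, p73, p74} × {ε, ζ}, {p72, p73, p74} × {ζ, η}, {p73, p74} × {ε, ζ, η}, {p72, p73, p74} × {ε, ζ, η}}; |τ_{X×Y}| = 48.

Enumerate products U × V with U ∈ τ_X, V ∈ τ_Y (deduplicated):
  ∅ × ∅ = {} (∅)
  {p74} × {ζ} = {(p74,ζ)}
  {p72, p74} × {ζ} = {(p72,ζ), (p74,ζ)}
  {p73, p74} × {ζ} = {(p73,ζ), (p74,ζ)}
  {p74} × {ε, ζ} = {(p74,ε), (p74,ζ)}
  {p74} × {ζ, η} = {(p74,ζ), (p74,η)}
  {p72, p73, p74} × {ζ} = {(p72,ζ), (p73,ζ), (p74,ζ)}
  {p74} × {ε, ζ, η} = {(p74,ε), (p74,ζ), (p74,η)}
  {p72, p74} × {ε, ζ} = {(p72,ε), (p72,ζ), (p74,ε), (p74,ζ)}
  {p72, p74} × {ζ, η} = {(p72,ζ), (p72,η), (p74,ζ), (p74,η)}
  {p73, p74} × {ε, ζ} = {(p73,ε), (p73,ζ), (p74,ε), (p74,ζ)}
  {p73, p74} × {ζ, η} = {(p73,ζ), (p73,η), (p74,ζ), (p74,η)}
  {p72, p74} × {ε, ζ, η} = {(p72,ε), (p72,ζ), (p72,η), (p74,ε), (p74,ζ), (p74,η)}
  {p72, p73, p74} × {ε, ζ} = {(p72,ε), (p72,ζ), (p73,ε), (p73,ζ), (p74,ε), (p74,ζ)}
  {p72, p73, p74} × {ζ, η} = {(p72,ζ), (p72,η), (p73,ζ), (p73,η), (p74,ζ), (p74,η)}
  {p73, p74} × {ε, ζ, η} = {(p73,ε), (p73,ζ), (p73,η), (p74,ε), (p74,ζ), (p74,η)}
  {p72, p73, p74} × {ε, ζ, η} = {(p72,ε), (p72,ζ), (p72,η), (p73,ε), (p73,ζ), (p73,η), (p74,ε), (p74,ζ), (p74,η)}
These 17 distinct sets form the basis B.
Close under arbitrary unions to get τ_{X×Y}; counting gives |τ_{X×Y}| = 48.


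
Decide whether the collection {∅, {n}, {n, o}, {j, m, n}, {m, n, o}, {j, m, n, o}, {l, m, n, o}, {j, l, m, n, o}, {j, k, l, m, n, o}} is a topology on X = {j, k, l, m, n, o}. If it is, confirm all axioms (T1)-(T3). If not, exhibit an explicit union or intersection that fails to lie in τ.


τ is NOT a topology on X.

Axiom (T1): ∅ ∈ τ? Yes; X ∈ τ? Yes.
Axiom (T2/T3): check pairwise unions and intersections of members of τ.
Counterexample for (T3): {j, m, n} ∩ {m, n, o} = {m, n} ∉ τ. Therefore τ is NOT a topology.


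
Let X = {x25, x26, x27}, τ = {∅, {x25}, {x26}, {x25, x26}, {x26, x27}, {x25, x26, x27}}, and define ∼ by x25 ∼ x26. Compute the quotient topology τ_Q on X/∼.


X/∼ = {[x25=x26], [x27]}; |τ_Q| = 3.

Equivalence classes: [x25=x26], [x27].
Quotient map π: X → X/∼ sends x25 ↦ [x25=x26], x26 ↦ [x25=x26], x27 ↦ [x27].
For each subset V ⊆ X/∼, compute π^{-1}(V) ⊆ X and check whether π^{-1}(V) ∈ τ. V is open in τ_Q iff π^{-1}(V) ∈ τ.
  V = {}: π^{-1}(V) = ∅ ∈ τ ✓.
  V = {[x25=x26]}: π^{-1}(V) = {x25, x26} ∈ τ ✓.
  V = {[x27]}: π^{-1}(V) = {x27} ∉ τ ✗.
  V = {[x25=x26], [x27]}: π^{-1}(V) = {x25, x26, x27} ∈ τ ✓.
Open sets in the quotient: τ_Q = {{}, {[x25=x26]}, {[x25=x26], [x27]}} (3 elements).


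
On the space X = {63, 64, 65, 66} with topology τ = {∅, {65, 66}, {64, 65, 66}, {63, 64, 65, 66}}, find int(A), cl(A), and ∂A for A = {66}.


int(A) = ∅, cl(A) = {63, 64, 65, 66}, ∂A = {63, 64, 65, 66}.

Closed sets in (X, τ) are complements of opens:
  closed(X, τ) = {∅, {63}, {63, 64}, {63, 64, 65, 66}}.
int(A) = ⋃ {U ∈ τ : U ⊆ A}. Opens contained in A: ∅.
Taking the union of these: int(A) = ∅.
cl(A) = ⋂ {C closed : A ⊆ C}. Closed sets containing A: {63, 64, 65, 66}.
Intersecting these: cl(A) = {63, 64, 65, 66}.
∂A = cl(A) ∖ int(A) = {63, 64, 65, 66} ∖ ∅ = {63, 64, 65, 66}.


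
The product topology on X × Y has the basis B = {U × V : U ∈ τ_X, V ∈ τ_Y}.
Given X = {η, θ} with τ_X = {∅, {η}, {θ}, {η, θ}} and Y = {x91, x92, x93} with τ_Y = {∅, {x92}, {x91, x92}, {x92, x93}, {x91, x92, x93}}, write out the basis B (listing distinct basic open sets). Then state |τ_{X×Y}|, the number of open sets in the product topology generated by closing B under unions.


Basis B = {∅ × ∅, {η} × {x92}, {θ} × {x92}, {η} × {x91, x92}, {η} × {x92, x93}, {η, θ} × {x92}, {θ} × {x91, x92}, {θ} × {x92, x93}, {η} × {x91, x92, x93}, {θ} × {x91, x92, x93}, {η, θ} × {x91, x92}, {η, θ} × {x92, x93}, {η, θ} × {x91, x92, x93}}; |τ_{X×Y}| = 25.

Enumerate products U × V with U ∈ τ_X, V ∈ τ_Y (deduplicated):
  ∅ × ∅ = {} (∅)
  {η} × {x92} = {(η,x92)}
  {θ} × {x92} = {(θ,x92)}
  {η} × {x91, x92} = {(η,x91), (η,x92)}
  {η} × {x92, x93} = {(η,x92), (η,x93)}
  {η, θ} × {x92} = {(η,x92), (θ,x92)}
  {θ} × {x91, x92} = {(θ,x91), (θ,x92)}
  {θ} × {x92, x93} = {(θ,x92), (θ,x93)}
  {η} × {x91, x92, x93} = {(η,x91), (η,x92), (η,x93)}
  {θ} × {x91, x92, x93} = {(θ,x91), (θ,x92), (θ,x93)}
  {η, θ} × {x91, x92} = {(η,x91), (η,x92), (θ,x91), (θ,x92)}
  {η, θ} × {x92, x93} = {(η,x92), (η,x93), (θ,x92), (θ,x93)}
  {η, θ} × {x91, x92, x93} = {(η,x91), (η,x92), (η,x93), (θ,x91), (θ,x92), (θ,x93)}
These 13 distinct sets form the basis B.
Close under arbitrary unions to get τ_{X×Y}; counting gives |τ_{X×Y}| = 25.


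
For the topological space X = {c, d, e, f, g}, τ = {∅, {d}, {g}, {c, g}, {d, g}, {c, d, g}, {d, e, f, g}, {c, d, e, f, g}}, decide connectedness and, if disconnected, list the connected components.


(X, τ) is connected.

Find clopen sets (U ∈ τ with X ∖ U ∈ τ):
  U = ∅, X ∖ U = {c, d, e, f, g} — both open, so U is clopen.
  U = {c, d, e, f, g}, X ∖ U = ∅ — both open, so U is clopen.
Only trivial clopens (∅ and X) exist, so (X, τ) is connected.
Compute connected components by grouping points that agree on all clopens:
  component: {c, d, e, f, g}


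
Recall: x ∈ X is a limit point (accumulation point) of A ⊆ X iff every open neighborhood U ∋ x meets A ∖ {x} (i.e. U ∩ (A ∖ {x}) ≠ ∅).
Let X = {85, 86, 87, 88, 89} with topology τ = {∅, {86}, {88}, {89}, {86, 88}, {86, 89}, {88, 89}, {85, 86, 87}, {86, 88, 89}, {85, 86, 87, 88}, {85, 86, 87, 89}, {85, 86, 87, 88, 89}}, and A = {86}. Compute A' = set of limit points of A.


A' = {85, 87}

For each x ∈ X, list the open sets U ∈ τ with x ∈ U, then check whether U ∩ (A ∖ {x}) ≠ ∅ for every such U.
  x = 85: opens ∋ x are {85, 86, 87}, {85, 86, 87, 88}, {85, 86, 87, 89}, {85, 86, 87, 88, 89}; each meets A ∖ {85}, so x IS a limit point.
  x = 86: open {86} ∋ x has {86} ∩ (A ∖ {86}) = ∅, so x is NOT a limit point.
  x = 87: opens ∋ x are {85, 86, 87}, {85, 86, 87, 88}, {85, 86, 87, 89}, {85, 86, 87, 88, 89}; each meets A ∖ {87}, so x IS a limit point.
  x = 88: open {88} ∋ x has {88} ∩ (A ∖ {88}) = ∅, so x is NOT a limit point.
  x = 89: open {89} ∋ x has {89} ∩ (A ∖ {89}) = ∅, so x is NOT a limit point.
Collecting: A' = {85, 87}.


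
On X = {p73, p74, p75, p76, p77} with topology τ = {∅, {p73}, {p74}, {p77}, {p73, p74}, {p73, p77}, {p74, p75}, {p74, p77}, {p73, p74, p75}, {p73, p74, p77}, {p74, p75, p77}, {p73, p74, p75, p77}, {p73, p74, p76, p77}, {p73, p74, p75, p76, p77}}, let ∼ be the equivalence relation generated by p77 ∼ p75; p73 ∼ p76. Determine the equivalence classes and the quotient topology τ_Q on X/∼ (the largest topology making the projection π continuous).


X/∼ = {[p73=p76], [p74], [p75=p77]}; |τ_Q| = 4.

Equivalence classes: [p73=p76], [p74], [p75=p77].
Quotient map π: X → X/∼ sends p73 ↦ [p73=p76], p74 ↦ [p74], p75 ↦ [p75=p77], p76 ↦ [p73=p76], p77 ↦ [p75=p77].
For each subset V ⊆ X/∼, compute π^{-1}(V) ⊆ X and check whether π^{-1}(V) ∈ τ. V is open in τ_Q iff π^{-1}(V) ∈ τ.
  V = {}: π^{-1}(V) = ∅ ∈ τ ✓.
  V = {[p73=p76]}: π^{-1}(V) = {p73, p76} ∉ τ ✗.
  V = {[p74]}: π^{-1}(V) = {p74} ∈ τ ✓.
  V = {[p73=p76], [p74]}: π^{-1}(V) = {p73, p74, p76} ∉ τ ✗.
  V = {[p75=p77]}: π^{-1}(V) = {p75, p77} ∉ τ ✗.
  V = {[p73=p76], [p75=p77]}: π^{-1}(V) = {p73, p75, p76, p77} ∉ τ ✗.
  V = {[p74], [p75=p77]}: π^{-1}(V) = {p74, p75, p77} ∈ τ ✓.
  V = {[p73=p76], [p74], [p75=p77]}: π^{-1}(V) = {p73, p74, p75, p76, p77} ∈ τ ✓.
Open sets in the quotient: τ_Q = {{}, {[p74]}, {[p74], [p75=p77]}, {[p73=p76], [p74], [p75=p77]}} (4 elements).


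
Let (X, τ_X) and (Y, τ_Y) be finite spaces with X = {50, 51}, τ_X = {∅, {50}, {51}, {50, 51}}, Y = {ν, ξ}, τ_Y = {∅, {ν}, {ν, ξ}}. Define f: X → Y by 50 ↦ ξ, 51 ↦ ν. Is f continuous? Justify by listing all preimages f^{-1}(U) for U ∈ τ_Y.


f IS continuous.

Compute f^{-1}(U) for each U ∈ τ_Y:
  U = ∅: f^{-1}(U) = ∅ ∈ τ_X ✓.
  U = {ν}: f^{-1}(U) = {51} ∈ τ_X ✓.
  U = {ν, ξ}: f^{-1}(U) = {50, 51} ∈ τ_X ✓.
Every preimage lies in τ_X, so f IS continuous.


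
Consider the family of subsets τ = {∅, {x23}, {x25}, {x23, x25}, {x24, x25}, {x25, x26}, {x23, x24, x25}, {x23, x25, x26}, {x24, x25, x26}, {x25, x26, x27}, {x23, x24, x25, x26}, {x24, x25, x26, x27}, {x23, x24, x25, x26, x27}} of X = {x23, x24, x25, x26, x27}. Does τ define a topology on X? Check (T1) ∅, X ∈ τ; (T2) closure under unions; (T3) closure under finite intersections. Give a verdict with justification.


τ is NOT a topology on X.

Axiom (T1): ∅ ∈ τ? Yes; X ∈ τ? Yes.
Axiom (T2/T3): check pairwise unions and intersections of members of τ.
Counterexample for (T2): {x23} ∪ {x25, x26, x27} = {x23, x25, x26, x27} ∉ τ. Therefore τ is NOT a topology.


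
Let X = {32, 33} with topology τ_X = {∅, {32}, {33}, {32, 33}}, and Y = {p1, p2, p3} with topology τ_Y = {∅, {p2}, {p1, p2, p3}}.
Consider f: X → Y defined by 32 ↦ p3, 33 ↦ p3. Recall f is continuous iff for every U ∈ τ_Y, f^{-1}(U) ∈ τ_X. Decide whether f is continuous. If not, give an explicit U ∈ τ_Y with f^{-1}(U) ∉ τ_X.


f IS continuous.

Compute f^{-1}(U) for each U ∈ τ_Y:
  U = ∅: f^{-1}(U) = ∅ ∈ τ_X ✓.
  U = {p2}: f^{-1}(U) = ∅ ∈ τ_X ✓.
  U = {p1, p2, p3}: f^{-1}(U) = {32, 33} ∈ τ_X ✓.
Every preimage lies in τ_X, so f IS continuous.


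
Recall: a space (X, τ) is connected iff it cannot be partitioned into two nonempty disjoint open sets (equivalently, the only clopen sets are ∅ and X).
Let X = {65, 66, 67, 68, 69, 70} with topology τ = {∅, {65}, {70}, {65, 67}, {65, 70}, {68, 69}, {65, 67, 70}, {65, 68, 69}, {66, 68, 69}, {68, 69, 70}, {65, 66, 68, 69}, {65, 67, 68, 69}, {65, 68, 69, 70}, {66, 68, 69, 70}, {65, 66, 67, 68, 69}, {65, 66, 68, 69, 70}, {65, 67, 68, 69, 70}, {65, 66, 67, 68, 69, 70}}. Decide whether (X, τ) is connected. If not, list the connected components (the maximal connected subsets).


(X, τ) is disconnected; components = [{70}, {65, 67}, {66, 68, 69}].

Find clopen sets (U ∈ τ with X ∖ U ∈ τ):
  U = ∅, X ∖ U = {65, 66, 67, 68, 69, 70} — both open, so U is clopen.
  U = {70}, X ∖ U = {65, 66, 67, 68, 69} — both open, so U is clopen.
  U = {65, 67}, X ∖ U = {66, 68, 69, 70} — both open, so U is clopen.
  U = {65, 67, 70}, X ∖ U = {66, 68, 69} — both open, so U is clopen.
  U = {66, 68, 69}, X ∖ U = {65, 67, 70} — both open, so U is clopen.
  U = {66, 68, 69, 70}, X ∖ U = {65, 67} — both open, so U is clopen.
  U = {65, 66, 67, 68, 69}, X ∖ U = {70} — both open, so U is clopen.
  U = {65, 66, 67, 68, 69, 70}, X ∖ U = ∅ — both open, so U is clopen.
Nontrivial clopen(s) exist: e.g. {65, 67}. So (X, τ) is disconnected.
Compute connected components by grouping points that agree on all clopens:
  component: {70}
  component: {65, 67}
  component: {66, 68, 69}


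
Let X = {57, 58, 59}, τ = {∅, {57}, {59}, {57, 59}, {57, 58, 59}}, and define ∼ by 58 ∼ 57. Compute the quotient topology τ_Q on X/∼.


X/∼ = {[57=58], [59]}; |τ_Q| = 3.

Equivalence classes: [57=58], [59].
Quotient map π: X → X/∼ sends 57 ↦ [57=58], 58 ↦ [57=58], 59 ↦ [59].
For each subset V ⊆ X/∼, compute π^{-1}(V) ⊆ X and check whether π^{-1}(V) ∈ τ. V is open in τ_Q iff π^{-1}(V) ∈ τ.
  V = {}: π^{-1}(V) = ∅ ∈ τ ✓.
  V = {[57=58]}: π^{-1}(V) = {57, 58} ∉ τ ✗.
  V = {[59]}: π^{-1}(V) = {59} ∈ τ ✓.
  V = {[57=58], [59]}: π^{-1}(V) = {57, 58, 59} ∈ τ ✓.
Open sets in the quotient: τ_Q = {{}, {[59]}, {[57=58], [59]}} (3 elements).


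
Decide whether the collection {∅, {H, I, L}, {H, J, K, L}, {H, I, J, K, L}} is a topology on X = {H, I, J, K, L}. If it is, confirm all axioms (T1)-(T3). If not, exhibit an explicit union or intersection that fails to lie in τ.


τ is NOT a topology on X.

Axiom (T1): ∅ ∈ τ? Yes; X ∈ τ? Yes.
Axiom (T2/T3): check pairwise unions and intersections of members of τ.
Counterexample for (T3): {H, I, L} ∩ {H, J, K, L} = {H, L} ∉ τ. Therefore τ is NOT a topology.


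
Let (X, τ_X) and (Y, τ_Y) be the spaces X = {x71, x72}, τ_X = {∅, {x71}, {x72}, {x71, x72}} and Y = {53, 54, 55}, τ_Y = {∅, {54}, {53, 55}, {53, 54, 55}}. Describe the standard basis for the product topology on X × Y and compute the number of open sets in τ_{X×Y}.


Basis B = {∅ × ∅, {x71} × {54}, {x72} × {54}, {x71} × {53, 55}, {x71, x72} × {54}, {x72} × {53, 55}, {x71} × {53, 54, 55}, {x72} × {53, 54, 55}, {x71, x72} × {53, 55}, {x71, x72} × {53, 54, 55}}; |τ_{X×Y}| = 16.

Enumerate products U × V with U ∈ τ_X, V ∈ τ_Y (deduplicated):
  ∅ × ∅ = {} (∅)
  {x71} × {54} = {(x71,54)}
  {x72} × {54} = {(x72,54)}
  {x71} × {53, 55} = {(x71,53), (x71,55)}
  {x71, x72} × {54} = {(x71,54), (x72,54)}
  {x72} × {53, 55} = {(x72,53), (x72,55)}
  {x71} × {53, 54, 55} = {(x71,53), (x71,54), (x71,55)}
  {x72} × {53, 54, 55} = {(x72,53), (x72,54), (x72,55)}
  {x71, x72} × {53, 55} = {(x71,53), (x71,55), (x72,53), (x72,55)}
  {x71, x72} × {53, 54, 55} = {(x71,53), (x71,54), (x71,55), (x72,53), (x72,54), (x72,55)}
These 10 distinct sets form the basis B.
Close under arbitrary unions to get τ_{X×Y}; counting gives |τ_{X×Y}| = 16.


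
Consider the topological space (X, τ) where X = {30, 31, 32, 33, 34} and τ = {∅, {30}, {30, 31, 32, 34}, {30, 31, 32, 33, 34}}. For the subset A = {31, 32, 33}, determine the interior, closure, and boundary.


int(A) = ∅, cl(A) = {31, 32, 33, 34}, ∂A = {31, 32, 33, 34}.

Closed sets in (X, τ) are complements of opens:
  closed(X, τ) = {∅, {33}, {31, 32, 33, 34}, {30, 31, 32, 33, 34}}.
int(A) = ⋃ {U ∈ τ : U ⊆ A}. Opens contained in A: ∅.
Taking the union of these: int(A) = ∅.
cl(A) = ⋂ {C closed : A ⊆ C}. Closed sets containing A: {31, 32, 33, 34}, {30, 31, 32, 33, 34}.
Intersecting these: cl(A) = {31, 32, 33, 34}.
∂A = cl(A) ∖ int(A) = {31, 32, 33, 34} ∖ ∅ = {31, 32, 33, 34}.


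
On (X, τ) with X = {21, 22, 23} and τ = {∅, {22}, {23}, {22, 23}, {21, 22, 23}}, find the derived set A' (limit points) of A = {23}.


A' = {21}

For each x ∈ X, list the open sets U ∈ τ with x ∈ U, then check whether U ∩ (A ∖ {x}) ≠ ∅ for every such U.
  x = 21: opens ∋ x are {21, 22, 23}; each meets A ∖ {21}, so x IS a limit point.
  x = 22: open {22} ∋ x has {22} ∩ (A ∖ {22}) = ∅, so x is NOT a limit point.
  x = 23: open {23} ∋ x has {23} ∩ (A ∖ {23}) = ∅, so x is NOT a limit point.
Collecting: A' = {21}.


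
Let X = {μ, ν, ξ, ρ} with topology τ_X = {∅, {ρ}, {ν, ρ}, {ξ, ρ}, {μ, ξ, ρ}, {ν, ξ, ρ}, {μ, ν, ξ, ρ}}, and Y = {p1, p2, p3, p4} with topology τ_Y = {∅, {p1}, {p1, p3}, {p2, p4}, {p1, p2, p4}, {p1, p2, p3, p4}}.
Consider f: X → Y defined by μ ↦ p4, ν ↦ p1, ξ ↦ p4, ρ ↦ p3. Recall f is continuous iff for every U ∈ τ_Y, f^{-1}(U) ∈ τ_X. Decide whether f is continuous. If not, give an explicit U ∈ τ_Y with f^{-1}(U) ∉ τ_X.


f is NOT continuous.

Compute f^{-1}(U) for each U ∈ τ_Y:
  U = ∅: f^{-1}(U) = ∅ ∈ τ_X ✓.
  U = {p1}: f^{-1}(U) = {ν} ∉ τ_X ✗.
  U = {p1, p3}: f^{-1}(U) = {ν, ρ} ∈ τ_X ✓.
  U = {p2, p4}: f^{-1}(U) = {μ, ξ} ∉ τ_X ✗.
  U = {p1, p2, p4}: f^{-1}(U) = {μ, ν, ξ} ∉ τ_X ✗.
  U = {p1, p2, p3, p4}: f^{-1}(U) = {μ, ν, ξ, ρ} ∈ τ_X ✓.
Found U = {p1} with f^{-1}(U) = {ν} not in τ_X. Therefore f is NOT continuous.


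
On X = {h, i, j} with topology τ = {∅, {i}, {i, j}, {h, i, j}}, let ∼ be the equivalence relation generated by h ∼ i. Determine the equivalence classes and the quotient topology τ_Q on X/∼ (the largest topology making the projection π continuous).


X/∼ = {[h=i], [j]}; |τ_Q| = 2.

Equivalence classes: [h=i], [j].
Quotient map π: X → X/∼ sends h ↦ [h=i], i ↦ [h=i], j ↦ [j].
For each subset V ⊆ X/∼, compute π^{-1}(V) ⊆ X and check whether π^{-1}(V) ∈ τ. V is open in τ_Q iff π^{-1}(V) ∈ τ.
  V = {}: π^{-1}(V) = ∅ ∈ τ ✓.
  V = {[h=i]}: π^{-1}(V) = {h, i} ∉ τ ✗.
  V = {[j]}: π^{-1}(V) = {j} ∉ τ ✗.
  V = {[h=i], [j]}: π^{-1}(V) = {h, i, j} ∈ τ ✓.
Open sets in the quotient: τ_Q = {{}, {[h=i], [j]}} (2 elements).


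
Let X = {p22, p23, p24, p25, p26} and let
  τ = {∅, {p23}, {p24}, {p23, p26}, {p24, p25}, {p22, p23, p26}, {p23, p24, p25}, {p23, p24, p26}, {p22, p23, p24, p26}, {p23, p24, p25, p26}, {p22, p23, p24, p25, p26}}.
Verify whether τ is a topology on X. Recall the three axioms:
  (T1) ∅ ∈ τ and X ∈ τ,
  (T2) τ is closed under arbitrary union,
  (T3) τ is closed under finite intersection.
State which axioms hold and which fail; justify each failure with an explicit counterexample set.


τ is NOT a topology on X.

Axiom (T1): ∅ ∈ τ? Yes; X ∈ τ? Yes.
Axiom (T2/T3): check pairwise unions and intersections of members of τ.
Counterexample for (T2): {p23} ∪ {p24} = {p23, p24} ∉ τ. Therefore τ is NOT a topology.


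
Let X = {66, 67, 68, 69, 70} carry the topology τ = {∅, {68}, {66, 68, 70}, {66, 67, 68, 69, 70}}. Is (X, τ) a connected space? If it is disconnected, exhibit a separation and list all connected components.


(X, τ) is connected.

Find clopen sets (U ∈ τ with X ∖ U ∈ τ):
  U = ∅, X ∖ U = {66, 67, 68, 69, 70} — both open, so U is clopen.
  U = {66, 67, 68, 69, 70}, X ∖ U = ∅ — both open, so U is clopen.
Only trivial clopens (∅ and X) exist, so (X, τ) is connected.
Compute connected components by grouping points that agree on all clopens:
  component: {66, 67, 68, 69, 70}


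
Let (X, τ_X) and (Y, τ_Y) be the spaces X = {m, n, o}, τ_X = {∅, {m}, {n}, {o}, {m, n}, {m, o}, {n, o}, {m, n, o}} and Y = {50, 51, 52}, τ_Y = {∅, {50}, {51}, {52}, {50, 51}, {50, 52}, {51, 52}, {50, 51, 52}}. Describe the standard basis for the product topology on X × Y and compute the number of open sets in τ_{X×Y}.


Basis B = {∅ × ∅, {m} × {50}, {m} × {51}, {m} × {52}, {n} × {50}, {n} × {51}, {n} × {52}, {o} × {50}, {o} × {51}, {o} × {52}, {m} × {50, 51}, {m} × {50, 52}, {m, n} × {50}, {m, o} × {50}, {m} × {51, 52}, {m, n} × {51}, {m, o} × {51}, {m, n} × {52}, {m, o} × {52}, {n} × {50, 51}, {n} × {50, 52}, {n, o} × {50}, {n} × {51, 52}, {n, o} × {51}, {n, o} × {52}, {o} × {50, 51}, {o} × {50, 52}, {o} × {51, 52}, {m} × {50, 51, 52}, {m, n, o} × {50}, {m, n, o} × {51}, {m, n, o} × {52}, {n} × {50, 51, 52}, {o} × {50, 51, 52}, {m, n} × {50, 51}, {m, o} × {50, 51}, {m, n} × {50, 52}, {m, o} × {50, 52}, {m, n} × {51, 52}, {m, o} × {51, 52}, {n, o} × {50, 51}, {n, o} × {50, 52}, {n, o} × {51, 52}, {m, n} × {50, 51, 52}, {m, o} × {50, 51, 52}, {m, n, o} × {50, 51}, {m, n, o} × {50, 52}, {m, n, o} × {51, 52}, {n, o} × {50, 51, 52}, {m, n, o} × {50, 51, 52}}; |τ_{X×Y}| = 512.

Enumerate products U × V with U ∈ τ_X, V ∈ τ_Y (deduplicated):
  ∅ × ∅ = {} (∅)
  {m} × {50} = {(m,50)}
  {m} × {51} = {(m,51)}
  {m} × {52} = {(m,52)}
  {n} × {50} = {(n,50)}
  {n} × {51} = {(n,51)}
  {n} × {52} = {(n,52)}
  {o} × {50} = {(o,50)}
  {o} × {51} = {(o,51)}
  {o} × {52} = {(o,52)}
  {m} × {50, 51} = {(m,50), (m,51)}
  {m} × {50, 52} = {(m,50), (m,52)}
  {m, n} × {50} = {(m,50), (n,50)}
  {m, o} × {50} = {(m,50), (o,50)}
  {m} × {51, 52} = {(m,51), (m,52)}
  {m, n} × {51} = {(m,51), (n,51)}
  {m, o} × {51} = {(m,51), (o,51)}
  {m, n} × {52} = {(m,52), (n,52)}
  {m, o} × {52} = {(m,52), (o,52)}
  {n} × {50, 51} = {(n,50), (n,51)}
  {n} × {50, 52} = {(n,50), (n,52)}
  {n, o} × {50} = {(n,50), (o,50)}
  {n} × {51, 52} = {(n,51), (n,52)}
  {n, o} × {51} = {(n,51), (o,51)}
  {n, o} × {52} = {(n,52), (o,52)}
  {o} × {50, 51} = {(o,50), (o,51)}
  {o} × {50, 52} = {(o,50), (o,52)}
  {o} × {51, 52} = {(o,51), (o,52)}
  {m} × {50, 51, 52} = {(m,50), (m,51), (m,52)}
  {m, n, o} × {50} = {(m,50), (n,50), (o,50)}
  {m, n, o} × {51} = {(m,51), (n,51), (o,51)}
  {m, n, o} × {52} = {(m,52), (n,52), (o,52)}
  {n} × {50, 51, 52} = {(n,50), (n,51), (n,52)}
  {o} × {50, 51, 52} = {(o,50), (o,51), (o,52)}
  {m, n} × {50, 51} = {(m,50), (m,51), (n,50), (n,51)}
  {m, o} × {50, 51} = {(m,50), (m,51), (o,50), (o,51)}
  {m, n} × {50, 52} = {(m,50), (m,52), (n,50), (n,52)}
  {m, o} × {50, 52} = {(m,50), (m,52), (o,50), (o,52)}
  {m, n} × {51, 52} = {(m,51), (m,52), (n,51), (n,52)}
  {m, o} × {51, 52} = {(m,51), (m,52), (o,51), (o,52)}
  {n, o} × {50, 51} = {(n,50), (n,51), (o,50), (o,51)}
  {n, o} × {50, 52} = {(n,50), (n,52), (o,50), (o,52)}
  {n, o} × {51, 52} = {(n,51), (n,52), (o,51), (o,52)}
  {m, n} × {50, 51, 52} = {(m,50), (m,51), (m,52), (n,50), (n,51), (n,52)}
  {m, o} × {50, 51, 52} = {(m,50), (m,51), (m,52), (o,50), (o,51), (o,52)}
  {m, n, o} × {50, 51} = {(m,50), (m,51), (n,50), (n,51), (o,50), (o,51)}
  {m, n, o} × {50, 52} = {(m,50), (m,52), (n,50), (n,52), (o,50), (o,52)}
  {m, n, o} × {51, 52} = {(m,51), (m,52), (n,51), (n,52), (o,51), (o,52)}
  {n, o} × {50, 51, 52} = {(n,50), (n,51), (n,52), (o,50), (o,51), (o,52)}
  {m, n, o} × {50, 51, 52} = {(m,50), (m,51), (m,52), (n,50), (n,51), (n,52), (o,50), (o,51), (o,52)}
These 50 distinct sets form the basis B.
Close under arbitrary unions to get τ_{X×Y}; counting gives |τ_{X×Y}| = 512.
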